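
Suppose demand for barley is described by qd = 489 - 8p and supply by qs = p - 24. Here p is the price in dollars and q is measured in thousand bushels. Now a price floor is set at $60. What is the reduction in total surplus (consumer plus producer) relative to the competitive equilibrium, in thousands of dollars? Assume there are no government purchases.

Without the control the market clears where 489 - 8p = p - 24, i.e. p* = 57 and q* = 33.
Since 60 > 57, the floor is binding.
At p = 60: qd = 489 - 8·60 = 9 and qs = 60 - 24 = 36.
Quantity traded falls to 9. At q = 9 the demand price is (489 - 9)/8 = 60 and the supply price is 24 + 9 = 33.
Deadweight loss = ½ · (60 - 33) · (33 - 9) = ½ · 27 · 24 = 324.

324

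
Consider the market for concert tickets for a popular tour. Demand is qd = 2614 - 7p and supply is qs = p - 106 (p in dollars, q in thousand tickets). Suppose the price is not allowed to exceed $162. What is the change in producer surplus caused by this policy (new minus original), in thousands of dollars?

Equilibrium: 2614 - 7p = p - 106, so 2720 = 8p and p* = 340, q* = 234.
Since 162 < 340, the ceiling is binding.
At p = 162: qd = 2614 - 7·162 = 1480 and qs = 162 - 106 = 56.
Producer surplus without the control is ½ · (340 - 106) · 234 = 27378.
With the ceiling, producers sell 56 units at 162, so PS = ½ · (162 - 106) · 56 = 1568.
Change in producer surplus = 1568 - 27378 = -25810.

-25810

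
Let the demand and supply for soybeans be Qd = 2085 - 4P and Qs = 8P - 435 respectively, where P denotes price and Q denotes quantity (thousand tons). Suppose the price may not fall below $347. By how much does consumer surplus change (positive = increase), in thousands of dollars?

-133027

Equilibrium: 2085 - 4P = 8P - 435, so 2520 = 12P and P* = 210, Q* = 1245.
The floor of 347 is above the equilibrium price 210, so it binds.
At P = 347: Qd = 2085 - 4·347 = 697 and Qs = 8·347 - 435 = 2341.
Consumer surplus without the control is ½ · (521.25 - 210) · 1245 = 193753.125.
With the floor, consumers buy 697 units at 347, so CS = ½ · (521.25 - 347) · 697 = 60726.125.
Change in consumer surplus = 60726.125 - 193753.125 = -133027.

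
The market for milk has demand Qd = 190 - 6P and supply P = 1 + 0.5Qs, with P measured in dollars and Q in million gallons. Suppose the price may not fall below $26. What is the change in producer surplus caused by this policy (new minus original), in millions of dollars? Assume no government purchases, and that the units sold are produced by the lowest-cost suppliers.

Rearranging supply gives Qs = 2P - 2. Setting quantity demanded equal to quantity supplied, 190 - 6P = 2P - 2, gives P* = 24 and Q* = 46.
Since 26 > 24, the floor is binding.
At P = 26: Qd = 190 - 6·26 = 34 and Qs = 2·26 - 2 = 50.
Producer surplus without the control is ½ · (24 - 1) · 46 = 529.
With the floor, 34 units are sold at 26. The supply price at Q = 34 is 18, so PS = ½ · [(26 - 1) + (26 - 18)] · 34 = 561.
Change in producer surplus = 561 - 529 = 32.

32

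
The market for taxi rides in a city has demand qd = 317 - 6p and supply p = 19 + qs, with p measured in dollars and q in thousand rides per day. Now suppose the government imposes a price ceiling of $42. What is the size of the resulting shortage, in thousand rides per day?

Rearranging supply gives qs = p - 19. In a free market, 317 - 6p = p - 19 gives the equilibrium p* = 48, q* = 29.
Since 42 < 48, the ceiling is binding.
At p = 42: qd = 317 - 6·42 = 65 and qs = 42 - 19 = 23.
Shortage = qd - qs = 65 - 23 = 42.

42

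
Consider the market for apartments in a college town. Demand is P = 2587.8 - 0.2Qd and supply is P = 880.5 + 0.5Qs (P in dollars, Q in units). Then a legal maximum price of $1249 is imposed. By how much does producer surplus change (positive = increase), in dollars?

-1351388

Rearranging demand gives Qd = 12939 - 5P; rearranging supply gives Qs = 2P - 1761. In a free market, 12939 - 5P = 2P - 1761 gives the equilibrium P* = 2100, Q* = 2439.
Since 1249 < 2100, the ceiling is binding.
At P = 1249: Qd = 12939 - 5·1249 = 6694 and Qs = 2·1249 - 1761 = 737.
Producer surplus without the control is ½ · (2100 - 880.5) · 2439 = 1487180.25.
With the ceiling, producers sell 737 units at 1249, so PS = ½ · (1249 - 880.5) · 737 = 135792.25.
Change in producer surplus = 135792.25 - 1487180.25 = -1351388.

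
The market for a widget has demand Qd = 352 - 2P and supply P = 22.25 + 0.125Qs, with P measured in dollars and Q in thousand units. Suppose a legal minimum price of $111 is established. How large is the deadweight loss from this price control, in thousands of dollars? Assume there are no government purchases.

4205

Rearranging supply gives Qs = 8P - 178. Setting quantity demanded equal to quantity supplied, 352 - 2P = 8P - 178, gives P* = 53 and Q* = 246.
Because the floor (111) lies above the market-clearing price, it is binding.
At P = 111: Qd = 352 - 2·111 = 130 and Qs = 8·111 - 178 = 710.
Quantity traded falls to 130. At Q = 130 the demand price is (352 - 130)/2 = 111 and the supply price is (178 + 130)/8 = 38.5.
Deadweight loss = ½ · (111 - 38.5) · (246 - 130) = ½ · 72.5 · 116 = 4205.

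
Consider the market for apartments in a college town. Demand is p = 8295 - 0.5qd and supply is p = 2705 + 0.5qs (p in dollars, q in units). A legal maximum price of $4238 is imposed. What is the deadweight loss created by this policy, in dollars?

Rearranging demand gives qd = 16590 - 2p; rearranging supply gives qs = 2p - 5410. Without the control the market clears where 16590 - 2p = 2p - 5410, i.e. p* = 5500 and q* = 5590.
Since 4238 < 5500, the ceiling is binding.
At p = 4238: qd = 16590 - 2·4238 = 8114 and qs = 2·4238 - 5410 = 3066.
Quantity traded falls to 3066. At q = 3066 the demand price is (16590 - 3066)/2 = 6762 and the supply price is (5410 + 3066)/2 = 4238.
Deadweight loss = ½ · (6762 - 4238) · (5590 - 3066) = ½ · 2524 · 2524 = 3185288.

3185288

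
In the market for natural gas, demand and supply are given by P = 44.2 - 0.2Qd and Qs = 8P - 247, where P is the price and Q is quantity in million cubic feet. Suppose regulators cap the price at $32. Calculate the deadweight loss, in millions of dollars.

Rearranging demand gives Qd = 221 - 5P. Without the control the market clears where 221 - 5P = 8P - 247, i.e. P* = 36 and Q* = 41.
Because the ceiling (32) lies below the market-clearing price, it is binding.
At P = 32: Qd = 221 - 5·32 = 61 and Qs = 8·32 - 247 = 9.
Quantity traded falls to 9. At Q = 9 the demand price is (221 - 9)/5 = 42.4 and the supply price is (247 + 9)/8 = 32.
Deadweight loss = ½ · (42.4 - 32) · (41 - 9) = ½ · 10.4 · 32 = 166.4.

166.4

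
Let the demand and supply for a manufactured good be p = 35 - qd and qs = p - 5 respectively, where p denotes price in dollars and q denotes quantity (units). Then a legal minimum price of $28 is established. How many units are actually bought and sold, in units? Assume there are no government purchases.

7

Rearranging demand gives qd = 35 - p. Without the control the market clears where 35 - p = p - 5, i.e. p* = 20 and q* = 15.
Because the floor (28) lies above the market-clearing price, it is binding.
At p = 28: qd = 35 - 28 = 7 and qs = 28 - 5 = 23.
The quantity actually transacted is the short side, demand: 7.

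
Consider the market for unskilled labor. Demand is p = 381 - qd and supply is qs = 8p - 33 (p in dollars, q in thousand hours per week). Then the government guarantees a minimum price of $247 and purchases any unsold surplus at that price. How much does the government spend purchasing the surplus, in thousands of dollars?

Rearranging demand gives qd = 381 - p. Equilibrium: 381 - p = 8p - 33, so 414 = 9p and p* = 46, q* = 335.
Since 247 > 46, the floor is binding.
At p = 247: qd = 381 - 247 = 134 and qs = 8·247 - 33 = 1943.
Surplus = qs - qd = 1809.
Government expenditure = surplus × support price = 1809 × 247 = 446823.

446823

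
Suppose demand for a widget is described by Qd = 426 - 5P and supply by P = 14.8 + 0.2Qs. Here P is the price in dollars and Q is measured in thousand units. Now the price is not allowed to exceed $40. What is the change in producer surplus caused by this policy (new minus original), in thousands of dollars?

-1510

Rearranging supply gives Qs = 5P - 74. Setting quantity demanded equal to quantity supplied, 426 - 5P = 5P - 74, gives P* = 50 and Q* = 176.
Since 40 < 50, the ceiling is binding.
At P = 40: Qd = 426 - 5·40 = 226 and Qs = 5·40 - 74 = 126.
Producer surplus without the control is ½ · (50 - 14.8) · 176 = 3097.6.
With the ceiling, producers sell 126 units at 40, so PS = ½ · (40 - 14.8) · 126 = 1587.6.
Change in producer surplus = 1587.6 - 3097.6 = -1510.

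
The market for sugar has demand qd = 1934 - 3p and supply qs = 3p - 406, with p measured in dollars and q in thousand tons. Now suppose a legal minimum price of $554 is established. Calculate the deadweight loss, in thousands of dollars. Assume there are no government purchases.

80688

Setting quantity demanded equal to quantity supplied, 1934 - 3p = 3p - 406, gives p* = 390 and q* = 764.
Because the floor (554) lies above the market-clearing price, it is binding.
At p = 554: qd = 1934 - 3·554 = 272 and qs = 3·554 - 406 = 1256.
Quantity traded falls to 272. At q = 272 the demand price is (1934 - 272)/3 = 554 and the supply price is (406 + 272)/3 = 226.
Deadweight loss = ½ · (554 - 226) · (764 - 272) = ½ · 328 · 492 = 80688.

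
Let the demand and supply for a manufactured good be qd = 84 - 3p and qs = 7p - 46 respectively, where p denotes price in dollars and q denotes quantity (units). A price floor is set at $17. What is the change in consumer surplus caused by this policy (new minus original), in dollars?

In a free market, 84 - 3p = 7p - 46 gives the equilibrium p* = 13, q* = 45.
Since 17 > 13, the floor is binding.
At p = 17: qd = 84 - 3·17 = 33 and qs = 7·17 - 46 = 73.
Consumer surplus without the control is ½ · (28 - 13) · 45 = 337.5.
With the floor, consumers buy 33 units at 17, so CS = ½ · (28 - 17) · 33 = 181.5.
Change in consumer surplus = 181.5 - 337.5 = -156.

-156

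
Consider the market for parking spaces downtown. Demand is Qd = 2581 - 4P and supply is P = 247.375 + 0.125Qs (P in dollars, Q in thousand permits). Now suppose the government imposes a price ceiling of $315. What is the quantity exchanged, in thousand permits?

Rearranging supply gives Qs = 8P - 1979. Setting quantity demanded equal to quantity supplied, 2581 - 4P = 8P - 1979, gives P* = 380 and Q* = 1061.
Because the ceiling (315) lies below the market-clearing price, it is binding.
At P = 315: Qd = 2581 - 4·315 = 1321 and Qs = 8·315 - 1979 = 541.
The quantity actually transacted is the short side, supply: 541.

541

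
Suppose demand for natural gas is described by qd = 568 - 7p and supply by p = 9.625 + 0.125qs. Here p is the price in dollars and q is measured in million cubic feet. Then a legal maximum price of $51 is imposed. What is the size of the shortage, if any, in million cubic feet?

Rearranging supply gives qs = 8p - 77. Equilibrium: 568 - 7p = 8p - 77, so 645 = 15p and p* = 43, q* = 267.
The ceiling of 51 is above the equilibrium price 43, so it is not binding; the market clears at p* = 43, q* = 267.
Since the control does not bind, there is no shortage.

0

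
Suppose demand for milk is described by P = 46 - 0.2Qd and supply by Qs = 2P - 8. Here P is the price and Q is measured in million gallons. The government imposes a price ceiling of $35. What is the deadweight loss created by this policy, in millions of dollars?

Rearranging demand gives Qd = 230 - 5P. Setting quantity demanded equal to quantity supplied, 230 - 5P = 2P - 8, gives P* = 34 and Q* = 60.
The ceiling of 35 is above the equilibrium price 34, so it is not binding; the market clears at P* = 34, Q* = 60.
Since the control does not bind, no trades are prevented and deadweight loss is zero.

0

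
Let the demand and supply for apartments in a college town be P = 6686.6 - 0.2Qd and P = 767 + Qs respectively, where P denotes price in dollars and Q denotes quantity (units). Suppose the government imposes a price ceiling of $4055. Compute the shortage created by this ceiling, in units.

Rearranging demand gives Qd = 33433 - 5P; rearranging supply gives Qs = P - 767. In a free market, 33433 - 5P = P - 767 gives the equilibrium P* = 5700, Q* = 4933.
Because the ceiling (4055) lies below the market-clearing price, it is binding.
At P = 4055: Qd = 33433 - 5·4055 = 13158 and Qs = 4055 - 767 = 3288.
Shortage = Qd - Qs = 13158 - 3288 = 9870.

9870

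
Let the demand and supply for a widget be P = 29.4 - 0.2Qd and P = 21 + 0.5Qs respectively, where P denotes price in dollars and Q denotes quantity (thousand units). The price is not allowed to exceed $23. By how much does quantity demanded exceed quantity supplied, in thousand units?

28

Rearranging demand gives Qd = 147 - 5P; rearranging supply gives Qs = 2P - 42. In a free market, 147 - 5P = 2P - 42 gives the equilibrium P* = 27, Q* = 12.
The ceiling of 23 is below the equilibrium price 27, so it binds.
At P = 23: Qd = 147 - 5·23 = 32 and Qs = 2·23 - 42 = 4.
Shortage = Qd - Qs = 32 - 4 = 28.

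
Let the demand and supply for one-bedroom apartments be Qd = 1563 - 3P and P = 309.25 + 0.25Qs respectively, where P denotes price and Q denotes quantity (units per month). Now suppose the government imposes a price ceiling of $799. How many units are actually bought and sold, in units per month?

363

Rearranging supply gives Qs = 4P - 1237. Equilibrium: 1563 - 3P = 4P - 1237, so 2800 = 7P and P* = 400, Q* = 363.
Since 799 is above P* = 400, the ceiling does not bind and the free-market outcome prevails.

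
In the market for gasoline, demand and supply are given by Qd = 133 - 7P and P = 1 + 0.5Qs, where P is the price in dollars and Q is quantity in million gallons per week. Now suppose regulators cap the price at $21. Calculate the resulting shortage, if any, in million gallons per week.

Rearranging supply gives Qs = 2P - 2. Setting quantity demanded equal to quantity supplied, 133 - 7P = 2P - 2, gives P* = 15 and Q* = 28.
Since 21 is above P* = 15, the ceiling does not bind and the free-market outcome prevails.
Since the control does not bind, there is no shortage.

0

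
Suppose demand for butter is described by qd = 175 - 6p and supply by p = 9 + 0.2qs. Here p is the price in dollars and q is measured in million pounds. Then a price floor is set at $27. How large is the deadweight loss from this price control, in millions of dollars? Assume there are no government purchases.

323.4

Rearranging supply gives qs = 5p - 45. Equilibrium: 175 - 6p = 5p - 45, so 220 = 11p and p* = 20, q* = 55.
Since 27 > 20, the floor is binding.
At p = 27: qd = 175 - 6·27 = 13 and qs = 5·27 - 45 = 90.
Quantity traded falls to 13. At q = 13 the demand price is (175 - 13)/6 = 27 and the supply price is (45 + 13)/5 = 11.6.
Deadweight loss = ½ · (27 - 11.6) · (55 - 13) = ½ · 15.4 · 42 = 323.4.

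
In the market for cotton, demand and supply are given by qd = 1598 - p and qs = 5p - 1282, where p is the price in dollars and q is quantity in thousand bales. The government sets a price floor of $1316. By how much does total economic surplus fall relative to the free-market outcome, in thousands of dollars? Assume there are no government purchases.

419337.6

Without the control the market clears where 1598 - p = 5p - 1282, i.e. p* = 480 and q* = 1118.
The floor of 1316 is above the equilibrium price 480, so it binds.
At p = 1316: qd = 1598 - 1316 = 282 and qs = 5·1316 - 1282 = 5298.
Quantity traded falls to 282. At q = 282 the demand price is 1598 - 282 = 1316 and the supply price is (1282 + 282)/5 = 312.8.
Deadweight loss = ½ · (1316 - 312.8) · (1118 - 282) = ½ · 1003.2 · 836 = 419337.6.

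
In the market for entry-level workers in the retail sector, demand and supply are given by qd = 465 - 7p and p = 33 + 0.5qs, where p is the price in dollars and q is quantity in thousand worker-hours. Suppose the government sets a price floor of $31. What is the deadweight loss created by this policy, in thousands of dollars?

Rearranging supply gives qs = 2p - 66. Equilibrium: 465 - 7p = 2p - 66, so 531 = 9p and p* = 59, q* = 52.
Since 31 is below p* = 59, the floor does not bind and the free-market outcome prevails.
Since the control does not bind, no trades are prevented and deadweight loss is zero.

0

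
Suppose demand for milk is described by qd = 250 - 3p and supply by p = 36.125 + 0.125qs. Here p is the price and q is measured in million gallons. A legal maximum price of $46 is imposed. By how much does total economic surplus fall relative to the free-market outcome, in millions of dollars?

132

Rearranging supply gives qs = 8p - 289. In a free market, 250 - 3p = 8p - 289 gives the equilibrium p* = 49, q* = 103.
Because the ceiling (46) lies below the market-clearing price, it is binding.
At p = 46: qd = 250 - 3·46 = 112 and qs = 8·46 - 289 = 79.
Quantity traded falls to 79. At q = 79 the demand price is (250 - 79)/3 = 57 and the supply price is (289 + 79)/8 = 46.
Deadweight loss = ½ · (57 - 46) · (103 - 79) = ½ · 11 · 24 = 132.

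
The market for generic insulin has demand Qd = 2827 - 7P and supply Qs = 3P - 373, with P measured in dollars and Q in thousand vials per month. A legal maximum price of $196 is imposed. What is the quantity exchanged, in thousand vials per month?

In a free market, 2827 - 7P = 3P - 373 gives the equilibrium P* = 320, Q* = 587.
Since 196 < 320, the ceiling is binding.
At P = 196: Qd = 2827 - 7·196 = 1455 and Qs = 3·196 - 373 = 215.
The quantity actually transacted is the short side, supply: 215.

215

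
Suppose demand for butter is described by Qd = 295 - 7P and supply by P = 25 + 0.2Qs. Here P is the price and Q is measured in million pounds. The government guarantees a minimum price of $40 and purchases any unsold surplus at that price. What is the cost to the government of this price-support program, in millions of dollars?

2400

Rearranging supply gives Qs = 5P - 125. In a free market, 295 - 7P = 5P - 125 gives the equilibrium P* = 35, Q* = 50.
Because the floor (40) lies above the market-clearing price, it is binding.
At P = 40: Qd = 295 - 7·40 = 15 and Qs = 5·40 - 125 = 75.
Surplus = Qs - Qd = 60.
Government expenditure = surplus × support price = 60 × 40 = 2400.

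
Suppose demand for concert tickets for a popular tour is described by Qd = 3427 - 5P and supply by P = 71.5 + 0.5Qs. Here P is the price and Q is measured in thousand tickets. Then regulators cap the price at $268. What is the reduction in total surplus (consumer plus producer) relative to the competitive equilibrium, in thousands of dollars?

81989.6

Rearranging supply gives Qs = 2P - 143. Setting quantity demanded equal to quantity supplied, 3427 - 5P = 2P - 143, gives P* = 510 and Q* = 877.
The ceiling of 268 is below the equilibrium price 510, so it binds.
At P = 268: Qd = 3427 - 5·268 = 2087 and Qs = 2·268 - 143 = 393.
Quantity traded falls to 393. At Q = 393 the demand price is (3427 - 393)/5 = 606.8 and the supply price is (143 + 393)/2 = 268.
Deadweight loss = ½ · (606.8 - 268) · (877 - 393) = ½ · 338.8 · 484 = 81989.6.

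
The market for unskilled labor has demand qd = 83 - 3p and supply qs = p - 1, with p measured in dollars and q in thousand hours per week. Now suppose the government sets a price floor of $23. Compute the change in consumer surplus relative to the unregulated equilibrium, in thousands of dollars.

Setting quantity demanded equal to quantity supplied, 83 - 3p = p - 1, gives p* = 21 and q* = 20.
Because the floor (23) lies above the market-clearing price, it is binding.
At p = 23: qd = 83 - 3·23 = 14 and qs = 23 - 1 = 22.
Consumer surplus without the control is ½ · (83/3 - 21) · 20 = 200/3.
With the floor, consumers buy 14 units at 23, so CS = ½ · (83/3 - 23) · 14 = 98/3.
Change in consumer surplus = 98/3 - 200/3 = -34.

-34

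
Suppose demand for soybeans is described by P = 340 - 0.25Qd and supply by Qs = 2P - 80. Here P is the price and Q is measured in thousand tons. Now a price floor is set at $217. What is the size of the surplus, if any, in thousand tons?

Rearranging demand gives Qd = 1360 - 4P. Setting quantity demanded equal to quantity supplied, 1360 - 4P = 2P - 80, gives P* = 240 and Q* = 400.
The floor of 217 is below the equilibrium price 240, so it is not binding; the market clears at P* = 240, Q* = 400.
Since the control does not bind, there is no surplus.

0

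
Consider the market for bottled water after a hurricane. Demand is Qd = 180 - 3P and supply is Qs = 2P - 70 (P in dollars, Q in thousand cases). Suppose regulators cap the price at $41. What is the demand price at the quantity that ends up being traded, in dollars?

Without the control the market clears where 180 - 3P = 2P - 70, i.e. P* = 50 and Q* = 30.
The ceiling of 41 is below the equilibrium price 50, so it binds.
At P = 41: Qd = 180 - 3·41 = 57 and Qs = 2·41 - 70 = 12.
Only 12 units reach the market. On the demand curve, the marginal buyer's willingness to pay at Q = 12 is (180 - 12)/3 = 56.

56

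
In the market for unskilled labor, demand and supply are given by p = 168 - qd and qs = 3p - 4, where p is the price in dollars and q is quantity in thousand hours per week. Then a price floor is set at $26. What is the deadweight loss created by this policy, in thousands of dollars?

0

Rearranging demand gives qd = 168 - p. Without the control the market clears where 168 - p = 3p - 4, i.e. p* = 43 and q* = 125.
The floor of 26 is below the equilibrium price 43, so it is not binding; the market clears at p* = 43, q* = 125.
Since the control does not bind, no trades are prevented and deadweight loss is zero.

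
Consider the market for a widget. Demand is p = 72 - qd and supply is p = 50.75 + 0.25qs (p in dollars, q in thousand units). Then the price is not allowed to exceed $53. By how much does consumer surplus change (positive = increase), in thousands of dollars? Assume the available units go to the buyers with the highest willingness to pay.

Rearranging demand gives qd = 72 - p; rearranging supply gives qs = 4p - 203. Without the control the market clears where 72 - p = 4p - 203, i.e. p* = 55 and q* = 17.
Because the ceiling (53) lies below the market-clearing price, it is binding.
At p = 53: qd = 72 - 53 = 19 and qs = 4·53 - 203 = 9.
Consumer surplus without the control is ½ · (72 - 55) · 17 = 144.5.
With the ceiling, 9 units are sold at 53 (assume they go to the highest-value buyers). The demand price at q = 9 is 63, so CS = ½ · [(72 - 53) + (63 - 53)] · 9 = 130.5.
Change in consumer surplus = 130.5 - 144.5 = -14.

-14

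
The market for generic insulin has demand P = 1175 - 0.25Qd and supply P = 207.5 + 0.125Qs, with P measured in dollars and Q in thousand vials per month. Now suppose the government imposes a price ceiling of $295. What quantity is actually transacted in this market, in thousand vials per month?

Rearranging demand gives Qd = 4700 - 4P; rearranging supply gives Qs = 8P - 1660. Setting quantity demanded equal to quantity supplied, 4700 - 4P = 8P - 1660, gives P* = 530 and Q* = 2580.
Because the ceiling (295) lies below the market-clearing price, it is binding.
At P = 295: Qd = 4700 - 4·295 = 3520 and Qs = 8·295 - 1660 = 700.
The quantity actually transacted is the short side, supply: 700.

700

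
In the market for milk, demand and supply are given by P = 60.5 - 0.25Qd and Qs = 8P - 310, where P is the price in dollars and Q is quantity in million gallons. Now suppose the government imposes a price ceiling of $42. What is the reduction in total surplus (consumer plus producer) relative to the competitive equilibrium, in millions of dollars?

192

Rearranging demand gives Qd = 242 - 4P. In a free market, 242 - 4P = 8P - 310 gives the equilibrium P* = 46, Q* = 58.
Since 42 < 46, the ceiling is binding.
At P = 42: Qd = 242 - 4·42 = 74 and Qs = 8·42 - 310 = 26.
Quantity traded falls to 26. At Q = 26 the demand price is (242 - 26)/4 = 54 and the supply price is (310 + 26)/8 = 42.
Deadweight loss = ½ · (54 - 42) · (58 - 26) = ½ · 12 · 32 = 192.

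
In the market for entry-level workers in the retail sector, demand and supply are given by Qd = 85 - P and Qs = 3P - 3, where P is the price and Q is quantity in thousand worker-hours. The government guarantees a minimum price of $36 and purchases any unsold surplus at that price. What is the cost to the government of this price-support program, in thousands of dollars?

2016

Setting quantity demanded equal to quantity supplied, 85 - P = 3P - 3, gives P* = 22 and Q* = 63.
Since 36 > 22, the floor is binding.
At P = 36: Qd = 85 - 36 = 49 and Qs = 3·36 - 3 = 105.
Surplus = Qs - Qd = 56.
Government expenditure = surplus × support price = 56 × 36 = 2016.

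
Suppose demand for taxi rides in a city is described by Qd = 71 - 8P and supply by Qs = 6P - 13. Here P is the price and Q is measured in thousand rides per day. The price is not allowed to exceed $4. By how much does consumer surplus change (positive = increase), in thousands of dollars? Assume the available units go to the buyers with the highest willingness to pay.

13

In a free market, 71 - 8P = 6P - 13 gives the equilibrium P* = 6, Q* = 23.
The ceiling of 4 is below the equilibrium price 6, so it binds.
At P = 4: Qd = 71 - 8·4 = 39 and Qs = 6·4 - 13 = 11.
Consumer surplus without the control is ½ · (8.875 - 6) · 23 = 33.0625.
With the ceiling, 11 units are sold at 4 (assume they go to the highest-value buyers). The demand price at Q = 11 is 7.5, so CS = ½ · [(8.875 - 4) + (7.5 - 4)] · 11 = 46.0625.
Change in consumer surplus = 46.0625 - 33.0625 = 13.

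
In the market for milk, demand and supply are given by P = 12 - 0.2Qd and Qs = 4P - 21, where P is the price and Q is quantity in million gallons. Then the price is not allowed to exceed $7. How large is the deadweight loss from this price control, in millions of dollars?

14.4

Rearranging demand gives Qd = 60 - 5P. Equilibrium: 60 - 5P = 4P - 21, so 81 = 9P and P* = 9, Q* = 15.
The ceiling of 7 is below the equilibrium price 9, so it binds.
At P = 7: Qd = 60 - 5·7 = 25 and Qs = 4·7 - 21 = 7.
Quantity traded falls to 7. At Q = 7 the demand price is (60 - 7)/5 = 10.6 and the supply price is (21 + 7)/4 = 7.
Deadweight loss = ½ · (10.6 - 7) · (15 - 7) = ½ · 3.6 · 8 = 14.4.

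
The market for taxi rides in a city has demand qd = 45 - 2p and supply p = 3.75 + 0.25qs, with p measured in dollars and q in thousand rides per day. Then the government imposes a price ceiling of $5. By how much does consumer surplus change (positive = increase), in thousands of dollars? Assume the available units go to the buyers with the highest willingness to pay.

Rearranging supply gives qs = 4p - 15. In a free market, 45 - 2p = 4p - 15 gives the equilibrium p* = 10, q* = 25.
Because the ceiling (5) lies below the market-clearing price, it is binding.
At p = 5: qd = 45 - 2·5 = 35 and qs = 4·5 - 15 = 5.
Consumer surplus without the control is ½ · (22.5 - 10) · 25 = 156.25.
With the ceiling, 5 units are sold at 5 (assume they go to the highest-value buyers). The demand price at q = 5 is 20, so CS = ½ · [(22.5 - 5) + (20 - 5)] · 5 = 81.25.
Change in consumer surplus = 81.25 - 156.25 = -75.

-75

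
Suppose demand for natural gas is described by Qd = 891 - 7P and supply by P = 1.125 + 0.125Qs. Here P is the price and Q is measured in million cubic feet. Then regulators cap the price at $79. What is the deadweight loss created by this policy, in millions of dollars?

0

Rearranging supply gives Qs = 8P - 9. Setting quantity demanded equal to quantity supplied, 891 - 7P = 8P - 9, gives P* = 60 and Q* = 471.
Since 79 is above P* = 60, the ceiling does not bind and the free-market outcome prevails.
Since the control does not bind, no trades are prevented and deadweight loss is zero.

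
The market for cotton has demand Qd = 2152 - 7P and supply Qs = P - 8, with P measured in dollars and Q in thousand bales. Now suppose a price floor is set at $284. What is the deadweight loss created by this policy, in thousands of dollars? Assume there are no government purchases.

5488

Setting quantity demanded equal to quantity supplied, 2152 - 7P = P - 8, gives P* = 270 and Q* = 262.
Because the floor (284) lies above the market-clearing price, it is binding.
At P = 284: Qd = 2152 - 7·284 = 164 and Qs = 284 - 8 = 276.
Quantity traded falls to 164. At Q = 164 the demand price is (2152 - 164)/7 = 284 and the supply price is 8 + 164 = 172.
Deadweight loss = ½ · (284 - 172) · (262 - 164) = ½ · 112 · 98 = 5488.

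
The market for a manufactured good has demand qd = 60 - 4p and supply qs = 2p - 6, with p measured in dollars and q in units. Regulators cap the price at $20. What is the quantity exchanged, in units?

Equilibrium: 60 - 4p = 2p - 6, so 66 = 6p and p* = 11, q* = 16.
Since 20 is above p* = 11, the ceiling does not bind and the free-market outcome prevails.

16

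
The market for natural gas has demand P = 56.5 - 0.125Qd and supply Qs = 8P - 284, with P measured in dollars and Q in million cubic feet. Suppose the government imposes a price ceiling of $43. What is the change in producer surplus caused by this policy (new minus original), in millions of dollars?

-216

Rearranging demand gives Qd = 452 - 8P. Without the control the market clears where 452 - 8P = 8P - 284, i.e. P* = 46 and Q* = 84.
Because the ceiling (43) lies below the market-clearing price, it is binding.
At P = 43: Qd = 452 - 8·43 = 108 and Qs = 8·43 - 284 = 60.
Producer surplus without the control is ½ · (46 - 35.5) · 84 = 441.
With the ceiling, producers sell 60 units at 43, so PS = ½ · (43 - 35.5) · 60 = 225.
Change in producer surplus = 225 - 441 = -216.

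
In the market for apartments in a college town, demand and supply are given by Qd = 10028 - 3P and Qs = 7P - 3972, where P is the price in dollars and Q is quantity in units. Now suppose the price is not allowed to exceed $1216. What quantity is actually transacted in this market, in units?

4540

In a free market, 10028 - 3P = 7P - 3972 gives the equilibrium P* = 1400, Q* = 5828.
The ceiling of 1216 is below the equilibrium price 1400, so it binds.
At P = 1216: Qd = 10028 - 3·1216 = 6380 and Qs = 7·1216 - 3972 = 4540.
The quantity actually transacted is the short side, supply: 4540.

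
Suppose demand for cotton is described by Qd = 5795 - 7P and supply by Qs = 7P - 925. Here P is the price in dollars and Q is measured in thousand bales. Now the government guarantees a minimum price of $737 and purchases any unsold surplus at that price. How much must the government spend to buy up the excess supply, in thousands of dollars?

In a free market, 5795 - 7P = 7P - 925 gives the equilibrium P* = 480, Q* = 2435.
The floor of 737 is above the equilibrium price 480, so it binds.
At P = 737: Qd = 5795 - 7·737 = 636 and Qs = 7·737 - 925 = 4234.
Surplus = Qs - Qd = 3598.
Government expenditure = surplus × support price = 3598 × 737 = 2651726.

2651726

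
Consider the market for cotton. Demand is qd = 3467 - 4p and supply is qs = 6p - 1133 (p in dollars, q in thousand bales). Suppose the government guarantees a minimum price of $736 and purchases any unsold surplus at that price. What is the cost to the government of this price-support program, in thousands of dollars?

2031360

In a free market, 3467 - 4p = 6p - 1133 gives the equilibrium p* = 460, q* = 1627.
Since 736 > 460, the floor is binding.
At p = 736: qd = 3467 - 4·736 = 523 and qs = 6·736 - 1133 = 3283.
Surplus = qs - qd = 2760.
Government expenditure = surplus × support price = 2760 × 736 = 2031360.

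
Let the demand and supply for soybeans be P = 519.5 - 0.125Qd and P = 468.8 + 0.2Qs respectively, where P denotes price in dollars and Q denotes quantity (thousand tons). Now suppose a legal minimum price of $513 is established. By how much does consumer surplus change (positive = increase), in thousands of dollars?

Rearranging demand gives Qd = 4156 - 8P; rearranging supply gives Qs = 5P - 2344. Without the control the market clears where 4156 - 8P = 5P - 2344, i.e. P* = 500 and Q* = 156.
Because the floor (513) lies above the market-clearing price, it is binding.
At P = 513: Qd = 4156 - 8·513 = 52 and Qs = 5·513 - 2344 = 221.
Consumer surplus without the control is ½ · (519.5 - 500) · 156 = 1521.
With the floor, consumers buy 52 units at 513, so CS = ½ · (519.5 - 513) · 52 = 169.
Change in consumer surplus = 169 - 1521 = -1352.

-1352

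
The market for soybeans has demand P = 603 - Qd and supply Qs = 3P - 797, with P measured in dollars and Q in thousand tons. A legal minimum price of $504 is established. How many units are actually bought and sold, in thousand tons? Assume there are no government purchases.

99

Rearranging demand gives Qd = 603 - P. Without the control the market clears where 603 - P = 3P - 797, i.e. P* = 350 and Q* = 253.
Since 504 > 350, the floor is binding.
At P = 504: Qd = 603 - 504 = 99 and Qs = 3·504 - 797 = 715.
The quantity actually transacted is the short side, demand: 99.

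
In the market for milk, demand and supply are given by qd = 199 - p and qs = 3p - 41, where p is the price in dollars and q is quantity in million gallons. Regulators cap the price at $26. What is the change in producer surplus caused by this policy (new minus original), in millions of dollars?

-2992

In a free market, 199 - p = 3p - 41 gives the equilibrium p* = 60, q* = 139.
Since 26 < 60, the ceiling is binding.
At p = 26: qd = 199 - 26 = 173 and qs = 3·26 - 41 = 37.
Producer surplus without the control is ½ · (60 - 41/3) · 139 = 19321/6.
With the ceiling, producers sell 37 units at 26, so PS = ½ · (26 - 41/3) · 37 = 1369/6.
Change in producer surplus = 1369/6 - 19321/6 = -2992.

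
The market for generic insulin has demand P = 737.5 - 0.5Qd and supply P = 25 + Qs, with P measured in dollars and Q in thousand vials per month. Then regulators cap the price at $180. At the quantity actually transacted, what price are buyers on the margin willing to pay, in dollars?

Rearranging demand gives Qd = 1475 - 2P; rearranging supply gives Qs = P - 25. Equilibrium: 1475 - 2P = P - 25, so 1500 = 3P and P* = 500, Q* = 475.
Since 180 < 500, the ceiling is binding.
At P = 180: Qd = 1475 - 2·180 = 1115 and Qs = 180 - 25 = 155.
Only 155 units reach the market. On the demand curve, the marginal buyer's willingness to pay at Q = 155 is (1475 - 155)/2 = 660.

660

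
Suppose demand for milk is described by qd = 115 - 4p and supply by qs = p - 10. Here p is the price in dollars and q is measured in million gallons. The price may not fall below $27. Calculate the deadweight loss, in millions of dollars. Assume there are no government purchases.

40

Equilibrium: 115 - 4p = p - 10, so 125 = 5p and p* = 25, q* = 15.
Because the floor (27) lies above the market-clearing price, it is binding.
At p = 27: qd = 115 - 4·27 = 7 and qs = 27 - 10 = 17.
Quantity traded falls to 7. At q = 7 the demand price is (115 - 7)/4 = 27 and the supply price is 10 + 7 = 17.
Deadweight loss = ½ · (27 - 17) · (15 - 7) = ½ · 10 · 8 = 40.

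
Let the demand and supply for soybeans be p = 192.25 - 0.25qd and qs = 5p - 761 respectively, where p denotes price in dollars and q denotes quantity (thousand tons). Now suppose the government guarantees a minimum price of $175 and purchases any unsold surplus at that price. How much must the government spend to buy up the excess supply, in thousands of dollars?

Rearranging demand gives qd = 769 - 4p. Without the control the market clears where 769 - 4p = 5p - 761, i.e. p* = 170 and q* = 89.
The floor of 175 is above the equilibrium price 170, so it binds.
At p = 175: qd = 769 - 4·175 = 69 and qs = 5·175 - 761 = 114.
Surplus = qs - qd = 45.
Government expenditure = surplus × support price = 45 × 175 = 7875.

7875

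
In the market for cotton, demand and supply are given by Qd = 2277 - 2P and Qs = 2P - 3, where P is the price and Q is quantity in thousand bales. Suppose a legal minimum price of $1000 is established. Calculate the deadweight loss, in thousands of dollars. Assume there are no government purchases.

Setting quantity demanded equal to quantity supplied, 2277 - 2P = 2P - 3, gives P* = 570 and Q* = 1137.
The floor of 1000 is above the equilibrium price 570, so it binds.
At P = 1000: Qd = 2277 - 2·1000 = 277 and Qs = 2·1000 - 3 = 1997.
Quantity traded falls to 277. At Q = 277 the demand price is (2277 - 277)/2 = 1000 and the supply price is (3 + 277)/2 = 140.
Deadweight loss = ½ · (1000 - 140) · (1137 - 277) = ½ · 860 · 860 = 369800.

369800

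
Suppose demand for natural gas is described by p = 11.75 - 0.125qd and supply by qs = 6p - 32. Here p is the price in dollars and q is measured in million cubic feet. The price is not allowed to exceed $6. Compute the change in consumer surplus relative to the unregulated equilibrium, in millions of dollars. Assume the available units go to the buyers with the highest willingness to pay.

Rearranging demand gives qd = 94 - 8p. Setting quantity demanded equal to quantity supplied, 94 - 8p = 6p - 32, gives p* = 9 and q* = 22.
Since 6 < 9, the ceiling is binding.
At p = 6: qd = 94 - 8·6 = 46 and qs = 6·6 - 32 = 4.
Consumer surplus without the control is ½ · (11.75 - 9) · 22 = 30.25.
With the ceiling, 4 units are sold at 6 (assume they go to the highest-value buyers). The demand price at q = 4 is 11.25, so CS = ½ · [(11.75 - 6) + (11.25 - 6)] · 4 = 22.
Change in consumer surplus = 22 - 30.25 = -8.25.

-8.25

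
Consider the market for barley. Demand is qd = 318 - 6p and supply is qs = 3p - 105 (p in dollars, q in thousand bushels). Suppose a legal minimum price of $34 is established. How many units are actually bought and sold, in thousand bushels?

36

In a free market, 318 - 6p = 3p - 105 gives the equilibrium p* = 47, q* = 36.
The floor of 34 is below the equilibrium price 47, so it is not binding; the market clears at p* = 47, q* = 36.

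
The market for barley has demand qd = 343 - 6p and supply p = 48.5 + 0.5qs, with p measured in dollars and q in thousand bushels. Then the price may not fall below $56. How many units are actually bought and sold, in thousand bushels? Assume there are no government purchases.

7

Rearranging supply gives qs = 2p - 97. Equilibrium: 343 - 6p = 2p - 97, so 440 = 8p and p* = 55, q* = 13.
Since 56 > 55, the floor is binding.
At p = 56: qd = 343 - 6·56 = 7 and qs = 2·56 - 97 = 15.
The quantity actually transacted is the short side, demand: 7.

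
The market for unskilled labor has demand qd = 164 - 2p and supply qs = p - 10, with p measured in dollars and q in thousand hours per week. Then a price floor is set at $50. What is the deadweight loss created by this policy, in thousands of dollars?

Equilibrium: 164 - 2p = p - 10, so 174 = 3p and p* = 58, q* = 48.
The floor of 50 is below the equilibrium price 58, so it is not binding; the market clears at p* = 58, q* = 48.
Since the control does not bind, no trades are prevented and deadweight loss is zero.

0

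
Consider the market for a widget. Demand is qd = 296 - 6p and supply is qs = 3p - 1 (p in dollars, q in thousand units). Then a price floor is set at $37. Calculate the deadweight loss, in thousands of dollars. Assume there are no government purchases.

Without the control the market clears where 296 - 6p = 3p - 1, i.e. p* = 33 and q* = 98.
Since 37 > 33, the floor is binding.
At p = 37: qd = 296 - 6·37 = 74 and qs = 3·37 - 1 = 110.
Quantity traded falls to 74. At q = 74 the demand price is (296 - 74)/6 = 37 and the supply price is (1 + 74)/3 = 25.
Deadweight loss = ½ · (37 - 25) · (98 - 74) = ½ · 12 · 24 = 144.

144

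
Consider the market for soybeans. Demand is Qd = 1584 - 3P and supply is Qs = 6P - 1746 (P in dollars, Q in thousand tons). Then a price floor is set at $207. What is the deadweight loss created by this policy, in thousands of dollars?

0

Equilibrium: 1584 - 3P = 6P - 1746, so 3330 = 9P and P* = 370, Q* = 474.
Since 207 is below P* = 370, the floor does not bind and the free-market outcome prevails.
Since the control does not bind, no trades are prevented and deadweight loss is zero.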